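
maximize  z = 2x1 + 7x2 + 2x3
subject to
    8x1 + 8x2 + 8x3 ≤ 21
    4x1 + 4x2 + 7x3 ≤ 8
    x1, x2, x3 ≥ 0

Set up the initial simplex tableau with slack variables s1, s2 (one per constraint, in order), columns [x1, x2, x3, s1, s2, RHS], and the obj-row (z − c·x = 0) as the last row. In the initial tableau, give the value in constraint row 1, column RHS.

21

The RHS of constraint 1 is b_1 = 21.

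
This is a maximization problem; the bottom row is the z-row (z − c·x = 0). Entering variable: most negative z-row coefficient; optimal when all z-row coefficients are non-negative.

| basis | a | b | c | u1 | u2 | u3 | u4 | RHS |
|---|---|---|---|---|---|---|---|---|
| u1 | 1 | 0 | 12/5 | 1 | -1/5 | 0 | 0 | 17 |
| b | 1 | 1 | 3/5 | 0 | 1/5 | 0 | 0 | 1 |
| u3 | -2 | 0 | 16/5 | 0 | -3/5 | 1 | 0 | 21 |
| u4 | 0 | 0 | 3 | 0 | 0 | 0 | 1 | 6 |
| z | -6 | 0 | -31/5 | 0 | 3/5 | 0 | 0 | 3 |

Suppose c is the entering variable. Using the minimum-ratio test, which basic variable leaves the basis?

b

Column c entries and ratios — u1: 17/(12/5) = 85/12; b: 1/(3/5) = 5/3; u3: 21/(16/5) = 105/16; u4: 6/3 = 2.
Smallest ratio is 5/3 in the row of b, so b leaves.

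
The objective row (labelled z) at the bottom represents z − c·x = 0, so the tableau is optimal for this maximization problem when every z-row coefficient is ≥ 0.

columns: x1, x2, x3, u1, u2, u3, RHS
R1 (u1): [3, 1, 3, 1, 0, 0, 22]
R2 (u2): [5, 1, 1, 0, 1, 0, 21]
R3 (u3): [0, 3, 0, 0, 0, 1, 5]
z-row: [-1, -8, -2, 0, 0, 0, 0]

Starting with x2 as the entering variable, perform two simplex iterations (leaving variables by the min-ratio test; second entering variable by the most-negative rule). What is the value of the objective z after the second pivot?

Ratio test on column x2 — row 1: 22/1 = 22; row 2: 21/1 = 21; row 3: 5/3 = 5/3. Minimum is 5/3 at row 3 (u3 leaves); pivot element 3.
Pivot on row 3; the z-row RHS becomes 0 − (-8)·(5/3) = 40/3.
Next entering variable (most negative z-row entry -2): x3.
Ratio test on column x3 — row 1: (61/3)/3 = 61/9; row 2: (58/3)/1 = 58/3; row 3: entry 0 ≤ 0. Minimum is 61/9 at row 1 (u1 leaves); pivot element 3.
After the second pivot the z-row RHS is 40/3 − (-2)·(61/9) = 242/9.

242/9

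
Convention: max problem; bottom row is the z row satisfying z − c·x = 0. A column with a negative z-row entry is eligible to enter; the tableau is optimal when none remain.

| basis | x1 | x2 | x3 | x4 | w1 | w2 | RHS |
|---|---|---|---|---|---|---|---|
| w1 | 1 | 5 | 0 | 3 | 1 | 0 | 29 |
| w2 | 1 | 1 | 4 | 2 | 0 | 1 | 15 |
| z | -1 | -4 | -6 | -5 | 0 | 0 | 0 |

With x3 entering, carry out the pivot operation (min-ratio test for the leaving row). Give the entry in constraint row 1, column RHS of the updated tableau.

Ratio test on column x3 — row 1: entry 0 ≤ 0; row 2: 15/4 = 15/4. Minimum is 15/4 at row 2 (w2 leaves); pivot element 4.
Divide row 2 by 4; eliminate column x3 from the other rows.
Row 1 update in column RHS: 29 − 0·(15/4) = 29.

29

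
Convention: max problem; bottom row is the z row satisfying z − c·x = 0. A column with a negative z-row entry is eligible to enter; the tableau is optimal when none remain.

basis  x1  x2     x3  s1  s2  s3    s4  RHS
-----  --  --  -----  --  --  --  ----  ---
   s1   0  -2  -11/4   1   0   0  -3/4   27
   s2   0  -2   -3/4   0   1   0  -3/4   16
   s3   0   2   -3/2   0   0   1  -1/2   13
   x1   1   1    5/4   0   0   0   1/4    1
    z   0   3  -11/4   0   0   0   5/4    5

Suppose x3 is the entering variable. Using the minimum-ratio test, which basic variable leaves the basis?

Column x3 entries and ratios — s1: -11/4 ≤ 0, skip; s2: -3/4 ≤ 0, skip; s3: -3/2 ≤ 0, skip; x1: 1/(5/4) = 4/5.
Smallest ratio is 4/5 in the row of x1, so x1 leaves.

x1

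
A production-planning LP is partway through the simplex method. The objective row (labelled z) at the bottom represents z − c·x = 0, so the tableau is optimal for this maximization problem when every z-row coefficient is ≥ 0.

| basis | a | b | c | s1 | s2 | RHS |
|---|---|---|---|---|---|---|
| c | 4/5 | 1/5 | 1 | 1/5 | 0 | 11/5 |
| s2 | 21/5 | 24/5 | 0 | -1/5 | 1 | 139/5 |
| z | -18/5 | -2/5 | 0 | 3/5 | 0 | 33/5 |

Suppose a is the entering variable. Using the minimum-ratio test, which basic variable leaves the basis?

c

Column a entries and ratios — c: (11/5)/(4/5) = 11/4; s2: (139/5)/(21/5) = 139/21.
Smallest ratio is 11/4 in the row of c, so c leaves.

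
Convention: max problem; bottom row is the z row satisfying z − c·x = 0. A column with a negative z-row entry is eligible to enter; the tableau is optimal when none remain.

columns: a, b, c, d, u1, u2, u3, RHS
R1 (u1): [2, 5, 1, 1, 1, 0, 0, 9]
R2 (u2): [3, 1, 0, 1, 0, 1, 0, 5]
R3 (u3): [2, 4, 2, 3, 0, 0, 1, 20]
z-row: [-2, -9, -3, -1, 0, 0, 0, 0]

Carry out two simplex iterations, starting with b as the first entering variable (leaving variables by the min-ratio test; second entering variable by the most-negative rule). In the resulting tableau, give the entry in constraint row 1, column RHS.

Ratio test on column b — row 1: 9/5 = 9/5; row 2: 5/1 = 5; row 3: 20/4 = 5. Minimum is 9/5 at row 1 (u1 leaves); pivot element 5.
Divide row 1 by 5; eliminate column b from the other rows.
Second iteration: most negative z-row entry is -6/5 in column c, so c enters.
Ratio test on column c — row 1: (9/5)/(1/5) = 9; row 2: entry -1/5 ≤ 0; row 3: (64/5)/(6/5) = 32/3. Minimum is 9 at row 1 (b leaves); pivot element 1/5.
Divide row 1 by 1/5; eliminate column c from the other rows.
After both pivots, the entry at constraint row 1, column RHS is 9.

9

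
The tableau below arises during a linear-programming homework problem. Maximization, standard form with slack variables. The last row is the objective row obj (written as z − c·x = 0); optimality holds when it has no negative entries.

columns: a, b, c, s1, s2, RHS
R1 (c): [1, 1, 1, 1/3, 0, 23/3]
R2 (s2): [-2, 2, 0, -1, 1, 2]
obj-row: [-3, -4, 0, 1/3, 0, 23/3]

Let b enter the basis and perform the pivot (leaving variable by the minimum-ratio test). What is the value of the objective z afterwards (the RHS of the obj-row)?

35/3

Ratio test on column b — row 1: (23/3)/1 = 23/3; row 2: 2/2 = 1. Minimum is 1 at row 2 (s2 leaves); pivot element 2.
Pivot on row 2; the obj-row RHS becomes 23/3 − (-4)·1 = 35/3.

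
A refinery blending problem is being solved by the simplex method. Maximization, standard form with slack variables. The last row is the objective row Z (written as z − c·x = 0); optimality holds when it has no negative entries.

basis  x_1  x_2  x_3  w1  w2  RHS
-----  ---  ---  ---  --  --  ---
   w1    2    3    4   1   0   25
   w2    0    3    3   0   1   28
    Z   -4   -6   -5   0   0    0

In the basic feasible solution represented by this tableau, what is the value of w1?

w1 is basic (row 1); its value is the RHS of that row, 25.

25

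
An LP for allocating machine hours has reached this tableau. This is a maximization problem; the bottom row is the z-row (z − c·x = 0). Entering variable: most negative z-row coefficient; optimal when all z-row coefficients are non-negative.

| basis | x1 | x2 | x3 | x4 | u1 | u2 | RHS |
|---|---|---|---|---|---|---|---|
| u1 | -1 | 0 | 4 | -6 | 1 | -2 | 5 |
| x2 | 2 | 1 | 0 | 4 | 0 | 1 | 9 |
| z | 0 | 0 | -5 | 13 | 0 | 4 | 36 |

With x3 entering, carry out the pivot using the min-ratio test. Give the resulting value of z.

Ratio test on column x3 — row 1: 5/4 = 5/4; row 2: entry 0 ≤ 0. Minimum is 5/4 at row 1 (u1 leaves); pivot element 4.
Pivot on row 1; the z-row RHS becomes 36 − (-5)·(5/4) = 169/4.

169/4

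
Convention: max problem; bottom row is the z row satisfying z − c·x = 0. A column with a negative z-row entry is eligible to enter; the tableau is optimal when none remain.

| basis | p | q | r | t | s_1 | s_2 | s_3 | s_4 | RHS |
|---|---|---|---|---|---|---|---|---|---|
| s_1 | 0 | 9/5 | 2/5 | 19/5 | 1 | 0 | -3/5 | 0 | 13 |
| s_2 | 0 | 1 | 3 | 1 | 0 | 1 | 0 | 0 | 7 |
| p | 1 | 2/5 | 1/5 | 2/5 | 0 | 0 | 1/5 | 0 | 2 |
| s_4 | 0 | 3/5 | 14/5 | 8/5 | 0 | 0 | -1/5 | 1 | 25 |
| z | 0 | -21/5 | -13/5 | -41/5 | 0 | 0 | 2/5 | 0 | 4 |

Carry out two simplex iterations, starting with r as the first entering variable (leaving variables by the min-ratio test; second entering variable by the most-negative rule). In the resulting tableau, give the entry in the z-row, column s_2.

Ratio test on column r — row 1: 13/(2/5) = 65/2; row 2: 7/3 = 7/3; row 3: 2/(1/5) = 10; row 4: 25/(14/5) = 125/14. Minimum is 7/3 at row 2 (s_2 leaves); pivot element 3.
Divide row 2 by 3; eliminate column r from the other rows.
Second iteration: most negative z-row entry is -22/3 in column t, so t enters.
Ratio test on column t — row 1: (181/15)/(11/3) = 181/55; row 2: (7/3)/(1/3) = 7; row 3: (23/15)/(1/3) = 23/5; row 4: (277/15)/(2/3) = 277/10. Minimum is 181/55 at row 1 (s_1 leaves); pivot element 11/3.
Divide row 1 by 11/3; eliminate column t from the other rows.
After both pivots, the entry at the z-row, column s_2 is 3/5.

3/5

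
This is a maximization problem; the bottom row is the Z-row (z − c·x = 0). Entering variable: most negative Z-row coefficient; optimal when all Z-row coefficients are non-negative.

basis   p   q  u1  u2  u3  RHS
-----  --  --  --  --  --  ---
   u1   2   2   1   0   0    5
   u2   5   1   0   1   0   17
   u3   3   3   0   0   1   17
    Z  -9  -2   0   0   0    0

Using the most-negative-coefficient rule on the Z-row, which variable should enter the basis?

Negative Z-row entries: p: -9, q: -2.
The most negative is -9 in column p, so p enters.

p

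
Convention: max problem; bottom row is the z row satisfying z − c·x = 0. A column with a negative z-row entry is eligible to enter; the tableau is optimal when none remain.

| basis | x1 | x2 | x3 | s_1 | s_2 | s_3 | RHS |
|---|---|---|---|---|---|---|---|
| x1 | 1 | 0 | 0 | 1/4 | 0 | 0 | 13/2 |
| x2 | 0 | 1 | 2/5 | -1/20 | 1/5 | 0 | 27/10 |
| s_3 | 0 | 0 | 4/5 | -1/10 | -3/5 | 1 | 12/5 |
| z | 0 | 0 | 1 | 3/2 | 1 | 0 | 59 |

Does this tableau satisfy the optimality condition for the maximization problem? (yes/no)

yes

Every z-row coefficient is ≥ 0, so the tableau is optimal.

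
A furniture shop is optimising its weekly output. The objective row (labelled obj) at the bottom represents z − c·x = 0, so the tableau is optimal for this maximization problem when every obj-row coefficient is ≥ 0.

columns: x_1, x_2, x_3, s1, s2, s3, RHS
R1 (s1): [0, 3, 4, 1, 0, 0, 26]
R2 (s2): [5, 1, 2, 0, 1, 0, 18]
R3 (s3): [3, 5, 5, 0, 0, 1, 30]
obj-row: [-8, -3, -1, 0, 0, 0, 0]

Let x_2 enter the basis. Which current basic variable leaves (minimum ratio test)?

s3

Column x_2 entries and ratios — s1: 26/3 = 26/3; s2: 18/1 = 18; s3: 30/5 = 6.
Smallest ratio is 6 in the row of s3, so s3 leaves.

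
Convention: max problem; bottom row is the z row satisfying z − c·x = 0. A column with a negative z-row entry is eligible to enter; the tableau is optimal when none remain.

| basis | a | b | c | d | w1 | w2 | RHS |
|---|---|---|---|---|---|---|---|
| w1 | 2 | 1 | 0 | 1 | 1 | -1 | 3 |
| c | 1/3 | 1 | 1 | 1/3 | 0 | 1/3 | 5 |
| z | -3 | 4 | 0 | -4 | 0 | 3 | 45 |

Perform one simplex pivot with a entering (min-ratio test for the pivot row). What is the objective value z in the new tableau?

Ratio test on column a — row 1: 3/2 = 3/2; row 2: 5/(1/3) = 15. Minimum is 3/2 at row 1 (w1 leaves); pivot element 2.
Pivot on row 1; the z-row RHS becomes 45 − (-3)·(3/2) = 99/2.

99/2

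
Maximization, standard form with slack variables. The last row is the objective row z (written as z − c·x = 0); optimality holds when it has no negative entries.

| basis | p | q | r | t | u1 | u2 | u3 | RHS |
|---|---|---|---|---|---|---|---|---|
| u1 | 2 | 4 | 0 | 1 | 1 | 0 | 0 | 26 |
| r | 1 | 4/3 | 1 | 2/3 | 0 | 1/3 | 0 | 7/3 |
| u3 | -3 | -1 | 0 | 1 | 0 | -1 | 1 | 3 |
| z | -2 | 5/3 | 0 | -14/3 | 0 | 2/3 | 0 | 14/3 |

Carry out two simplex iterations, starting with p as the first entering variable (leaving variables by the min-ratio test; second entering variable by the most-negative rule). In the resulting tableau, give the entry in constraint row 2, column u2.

1/3

Ratio test on column p — row 1: 26/2 = 13; row 2: (7/3)/1 = 7/3; row 3: entry -3 ≤ 0. Minimum is 7/3 at row 2 (r leaves); pivot element 1.
Divide row 2 by 1; eliminate column p from the other rows.
Second iteration: most negative z-row entry is -10/3 in column t, so t enters.
Ratio test on column t — row 1: entry -1/3 ≤ 0; row 2: (7/3)/(2/3) = 7/2; row 3: 10/3 = 10/3. Minimum is 10/3 at row 3 (u3 leaves); pivot element 3.
Divide row 3 by 3; eliminate column t from the other rows.
After both pivots, the entry at constraint row 2, column u2 is 1/3.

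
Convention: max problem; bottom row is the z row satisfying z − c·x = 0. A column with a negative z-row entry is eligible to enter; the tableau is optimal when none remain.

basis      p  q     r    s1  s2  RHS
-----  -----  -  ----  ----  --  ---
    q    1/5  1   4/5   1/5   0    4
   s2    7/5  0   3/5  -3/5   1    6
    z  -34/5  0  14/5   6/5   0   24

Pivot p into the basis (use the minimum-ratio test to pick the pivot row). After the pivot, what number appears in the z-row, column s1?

-12/7

Ratio test on column p — row 1: 4/(1/5) = 20; row 2: 6/(7/5) = 30/7. Minimum is 30/7 at row 2 (s2 leaves); pivot element 7/5.
Divide row 2 by 7/5; eliminate column p from the other rows.
z-row update in column s1: 6/5 − (-34/5)·(-3/7) = -12/7.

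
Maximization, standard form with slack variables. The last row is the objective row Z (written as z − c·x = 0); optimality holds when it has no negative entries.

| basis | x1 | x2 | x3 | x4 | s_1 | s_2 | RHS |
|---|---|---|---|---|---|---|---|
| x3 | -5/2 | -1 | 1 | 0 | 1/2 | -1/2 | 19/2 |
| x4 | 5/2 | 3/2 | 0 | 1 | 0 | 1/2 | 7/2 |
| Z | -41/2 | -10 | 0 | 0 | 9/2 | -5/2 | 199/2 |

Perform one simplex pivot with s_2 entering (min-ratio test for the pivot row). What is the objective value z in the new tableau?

Ratio test on column s_2 — row 1: entry -1/2 ≤ 0; row 2: (7/2)/(1/2) = 7. Minimum is 7 at row 2 (x4 leaves); pivot element 1/2.
Pivot on row 2; the Z-row RHS becomes 199/2 − (-5/2)·7 = 117.

117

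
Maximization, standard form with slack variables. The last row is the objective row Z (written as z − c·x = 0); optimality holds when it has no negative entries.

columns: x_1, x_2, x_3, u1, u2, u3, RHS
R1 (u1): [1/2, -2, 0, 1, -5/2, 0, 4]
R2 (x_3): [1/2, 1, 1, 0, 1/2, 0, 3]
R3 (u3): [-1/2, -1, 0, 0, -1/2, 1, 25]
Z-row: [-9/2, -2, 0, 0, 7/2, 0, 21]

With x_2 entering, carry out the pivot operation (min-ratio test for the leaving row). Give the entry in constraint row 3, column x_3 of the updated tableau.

1

Ratio test on column x_2 — row 1: entry -2 ≤ 0; row 2: 3/1 = 3; row 3: entry -1 ≤ 0. Minimum is 3 at row 2 (x_3 leaves); pivot element 1.
Divide row 2 by 1; eliminate column x_2 from the other rows.
Row 3 update in column x_3: 0 − (-1)·1 = 1.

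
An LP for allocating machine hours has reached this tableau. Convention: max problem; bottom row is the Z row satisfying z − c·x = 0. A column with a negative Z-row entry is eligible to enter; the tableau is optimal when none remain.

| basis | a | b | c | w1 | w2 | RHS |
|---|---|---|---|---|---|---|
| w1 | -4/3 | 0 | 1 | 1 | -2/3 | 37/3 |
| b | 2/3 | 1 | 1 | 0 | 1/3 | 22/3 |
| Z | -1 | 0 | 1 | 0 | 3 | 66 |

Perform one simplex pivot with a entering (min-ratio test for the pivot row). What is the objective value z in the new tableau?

77

Ratio test on column a — row 1: entry -4/3 ≤ 0; row 2: (22/3)/(2/3) = 11. Minimum is 11 at row 2 (b leaves); pivot element 2/3.
Pivot on row 2; the Z-row RHS becomes 66 − (-1)·11 = 77.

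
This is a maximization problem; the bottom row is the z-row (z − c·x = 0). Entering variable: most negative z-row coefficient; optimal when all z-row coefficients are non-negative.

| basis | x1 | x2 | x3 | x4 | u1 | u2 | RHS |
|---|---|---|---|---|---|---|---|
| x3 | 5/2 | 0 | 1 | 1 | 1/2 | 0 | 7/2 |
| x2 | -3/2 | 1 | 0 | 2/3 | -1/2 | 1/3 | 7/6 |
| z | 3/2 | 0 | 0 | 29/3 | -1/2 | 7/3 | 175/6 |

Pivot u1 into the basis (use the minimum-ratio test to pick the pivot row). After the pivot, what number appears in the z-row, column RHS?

Ratio test on column u1 — row 1: (7/2)/(1/2) = 7; row 2: entry -1/2 ≤ 0. Minimum is 7 at row 1 (x3 leaves); pivot element 1/2.
Divide row 1 by 1/2; eliminate column u1 from the other rows.
z-row update in column RHS: 175/6 − (-1/2)·7 = 98/3.

98/3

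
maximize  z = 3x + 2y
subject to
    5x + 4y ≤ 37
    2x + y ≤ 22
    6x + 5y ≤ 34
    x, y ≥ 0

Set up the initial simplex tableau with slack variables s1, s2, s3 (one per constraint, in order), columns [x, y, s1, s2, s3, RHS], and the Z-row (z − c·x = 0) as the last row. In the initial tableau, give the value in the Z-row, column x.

The Z-row carries the negated objective coefficients: the x entry is -3.

-3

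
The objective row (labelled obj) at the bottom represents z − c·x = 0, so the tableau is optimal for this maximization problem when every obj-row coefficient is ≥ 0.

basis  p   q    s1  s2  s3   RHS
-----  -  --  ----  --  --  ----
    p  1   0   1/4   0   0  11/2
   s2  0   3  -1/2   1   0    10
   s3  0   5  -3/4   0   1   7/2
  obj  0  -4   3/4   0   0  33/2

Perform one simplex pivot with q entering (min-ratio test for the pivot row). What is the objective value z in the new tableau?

193/10

Ratio test on column q — row 1: entry 0 ≤ 0; row 2: 10/3 = 10/3; row 3: (7/2)/5 = 7/10. Minimum is 7/10 at row 3 (s3 leaves); pivot element 5.
Pivot on row 3; the obj-row RHS becomes 33/2 − (-4)·(7/10) = 193/10.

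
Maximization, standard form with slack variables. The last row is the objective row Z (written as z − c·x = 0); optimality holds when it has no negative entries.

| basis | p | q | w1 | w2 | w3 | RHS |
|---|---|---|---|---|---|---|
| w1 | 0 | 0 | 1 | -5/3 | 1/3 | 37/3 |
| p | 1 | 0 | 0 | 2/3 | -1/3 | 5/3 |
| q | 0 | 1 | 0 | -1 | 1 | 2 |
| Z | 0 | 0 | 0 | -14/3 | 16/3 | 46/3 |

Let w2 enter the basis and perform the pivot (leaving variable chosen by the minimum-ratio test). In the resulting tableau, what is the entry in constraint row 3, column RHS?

Ratio test on column w2 — row 1: entry -5/3 ≤ 0; row 2: (5/3)/(2/3) = 5/2; row 3: entry -1 ≤ 0. Minimum is 5/2 at row 2 (p leaves); pivot element 2/3.
Divide row 2 by 2/3; eliminate column w2 from the other rows.
Row 3 update in column RHS: 2 − (-1)·(5/2) = 9/2.

9/2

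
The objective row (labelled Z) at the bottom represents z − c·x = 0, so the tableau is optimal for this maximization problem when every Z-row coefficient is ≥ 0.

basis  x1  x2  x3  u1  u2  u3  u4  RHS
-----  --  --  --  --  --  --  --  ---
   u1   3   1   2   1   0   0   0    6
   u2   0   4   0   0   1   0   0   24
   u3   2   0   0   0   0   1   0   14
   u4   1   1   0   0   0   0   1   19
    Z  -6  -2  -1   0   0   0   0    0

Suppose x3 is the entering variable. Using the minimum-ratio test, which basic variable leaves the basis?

u1

Column x3 entries and ratios — u1: 6/2 = 3; u2: 0 ≤ 0, skip; u3: 0 ≤ 0, skip; u4: 0 ≤ 0, skip.
Smallest ratio is 3 in the row of u1, so u1 leaves.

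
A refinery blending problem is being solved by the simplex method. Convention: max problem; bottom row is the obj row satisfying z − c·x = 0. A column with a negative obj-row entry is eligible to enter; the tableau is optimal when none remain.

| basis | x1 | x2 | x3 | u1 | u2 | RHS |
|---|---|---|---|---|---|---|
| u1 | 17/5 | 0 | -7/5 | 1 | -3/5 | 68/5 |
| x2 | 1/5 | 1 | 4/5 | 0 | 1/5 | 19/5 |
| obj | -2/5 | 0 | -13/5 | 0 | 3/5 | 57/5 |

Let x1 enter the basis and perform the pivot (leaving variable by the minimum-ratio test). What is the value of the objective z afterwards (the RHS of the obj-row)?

13

Ratio test on column x1 — row 1: (68/5)/(17/5) = 4; row 2: (19/5)/(1/5) = 19. Minimum is 4 at row 1 (u1 leaves); pivot element 17/5.
Pivot on row 1; the obj-row RHS becomes 57/5 − (-2/5)·4 = 13.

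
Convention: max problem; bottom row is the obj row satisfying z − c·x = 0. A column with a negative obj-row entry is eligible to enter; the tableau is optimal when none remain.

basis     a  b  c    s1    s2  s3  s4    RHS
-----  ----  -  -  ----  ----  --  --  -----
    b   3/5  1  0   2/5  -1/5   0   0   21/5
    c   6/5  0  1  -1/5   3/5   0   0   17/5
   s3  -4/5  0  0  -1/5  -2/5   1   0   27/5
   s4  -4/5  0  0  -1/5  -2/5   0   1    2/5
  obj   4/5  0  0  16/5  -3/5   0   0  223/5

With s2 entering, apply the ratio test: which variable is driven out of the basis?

Column s2 entries and ratios — b: -1/5 ≤ 0, skip; c: (17/5)/(3/5) = 17/3; s3: -2/5 ≤ 0, skip; s4: -2/5 ≤ 0, skip.
Smallest ratio is 17/3 in the row of c, so c leaves.

c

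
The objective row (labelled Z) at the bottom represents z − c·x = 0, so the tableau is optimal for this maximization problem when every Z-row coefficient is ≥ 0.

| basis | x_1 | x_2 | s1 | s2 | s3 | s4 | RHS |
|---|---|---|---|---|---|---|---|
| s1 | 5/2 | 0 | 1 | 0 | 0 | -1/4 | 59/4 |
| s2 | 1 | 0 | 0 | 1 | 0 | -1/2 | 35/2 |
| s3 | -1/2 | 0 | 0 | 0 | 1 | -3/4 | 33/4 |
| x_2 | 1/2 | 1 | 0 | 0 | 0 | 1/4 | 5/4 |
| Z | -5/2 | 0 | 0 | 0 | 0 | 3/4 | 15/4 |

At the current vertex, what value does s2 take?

35/2

s2 is basic (row 2); its value is the RHS of that row, 35/2.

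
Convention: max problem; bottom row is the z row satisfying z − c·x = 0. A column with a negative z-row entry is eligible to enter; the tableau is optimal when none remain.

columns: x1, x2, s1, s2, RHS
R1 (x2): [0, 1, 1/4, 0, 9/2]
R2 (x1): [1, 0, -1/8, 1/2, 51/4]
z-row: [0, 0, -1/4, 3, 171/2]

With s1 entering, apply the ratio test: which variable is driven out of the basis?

Column s1 entries and ratios — x2: (9/2)/(1/4) = 18; x1: -1/8 ≤ 0, skip.
Smallest ratio is 18 in the row of x2, so x2 leaves.

x2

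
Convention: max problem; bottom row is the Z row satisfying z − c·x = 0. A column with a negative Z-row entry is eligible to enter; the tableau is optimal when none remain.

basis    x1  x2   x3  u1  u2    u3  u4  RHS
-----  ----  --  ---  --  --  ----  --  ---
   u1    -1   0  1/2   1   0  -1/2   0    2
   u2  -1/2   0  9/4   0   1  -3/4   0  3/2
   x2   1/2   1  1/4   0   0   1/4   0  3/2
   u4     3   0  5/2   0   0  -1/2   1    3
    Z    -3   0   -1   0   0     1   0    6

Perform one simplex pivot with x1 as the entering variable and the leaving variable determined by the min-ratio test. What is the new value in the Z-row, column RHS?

9

Ratio test on column x1 — row 1: entry -1 ≤ 0; row 2: entry -1/2 ≤ 0; row 3: (3/2)/(1/2) = 3; row 4: 3/3 = 1. Minimum is 1 at row 4 (u4 leaves); pivot element 3.
Divide row 4 by 3; eliminate column x1 from the other rows.
Z-row update in column RHS: 6 − (-3)·1 = 9.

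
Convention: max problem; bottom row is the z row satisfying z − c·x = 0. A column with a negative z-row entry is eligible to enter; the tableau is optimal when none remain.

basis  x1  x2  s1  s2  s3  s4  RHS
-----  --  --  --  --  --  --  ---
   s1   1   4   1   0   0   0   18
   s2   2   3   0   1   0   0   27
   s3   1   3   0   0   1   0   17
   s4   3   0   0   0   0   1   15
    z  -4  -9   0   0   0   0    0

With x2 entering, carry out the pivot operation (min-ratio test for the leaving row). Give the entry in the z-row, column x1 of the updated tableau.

Ratio test on column x2 — row 1: 18/4 = 9/2; row 2: 27/3 = 9; row 3: 17/3 = 17/3; row 4: entry 0 ≤ 0. Minimum is 9/2 at row 1 (s1 leaves); pivot element 4.
Divide row 1 by 4; eliminate column x2 from the other rows.
z-row update in column x1: -4 − (-9)·(1/4) = -7/4.

-7/4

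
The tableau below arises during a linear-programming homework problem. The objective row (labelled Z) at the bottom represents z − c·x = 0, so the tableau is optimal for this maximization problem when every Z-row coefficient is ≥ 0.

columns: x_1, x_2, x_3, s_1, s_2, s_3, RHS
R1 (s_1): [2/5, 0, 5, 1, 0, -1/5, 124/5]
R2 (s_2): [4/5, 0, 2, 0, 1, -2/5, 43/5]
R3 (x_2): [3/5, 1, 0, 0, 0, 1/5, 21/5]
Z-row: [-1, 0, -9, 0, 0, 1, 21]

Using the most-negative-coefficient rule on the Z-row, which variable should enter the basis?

Negative Z-row entries: x_1: -1, x_3: -9.
The most negative is -9 in column x_3, so x_3 enters.

x_3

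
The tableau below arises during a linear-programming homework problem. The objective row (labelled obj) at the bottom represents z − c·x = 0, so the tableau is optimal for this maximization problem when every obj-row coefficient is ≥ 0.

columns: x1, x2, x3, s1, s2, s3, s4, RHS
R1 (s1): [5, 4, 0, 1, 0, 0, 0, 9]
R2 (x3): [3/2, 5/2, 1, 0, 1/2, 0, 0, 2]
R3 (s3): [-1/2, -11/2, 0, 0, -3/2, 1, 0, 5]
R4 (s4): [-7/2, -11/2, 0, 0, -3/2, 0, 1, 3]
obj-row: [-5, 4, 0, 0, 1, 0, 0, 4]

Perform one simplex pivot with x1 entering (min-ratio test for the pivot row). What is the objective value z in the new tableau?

Ratio test on column x1 — row 1: 9/5 = 9/5; row 2: 2/(3/2) = 4/3; row 3: entry -1/2 ≤ 0; row 4: entry -7/2 ≤ 0. Minimum is 4/3 at row 2 (x3 leaves); pivot element 3/2.
Pivot on row 2; the obj-row RHS becomes 4 − (-5)·(4/3) = 32/3.

32/3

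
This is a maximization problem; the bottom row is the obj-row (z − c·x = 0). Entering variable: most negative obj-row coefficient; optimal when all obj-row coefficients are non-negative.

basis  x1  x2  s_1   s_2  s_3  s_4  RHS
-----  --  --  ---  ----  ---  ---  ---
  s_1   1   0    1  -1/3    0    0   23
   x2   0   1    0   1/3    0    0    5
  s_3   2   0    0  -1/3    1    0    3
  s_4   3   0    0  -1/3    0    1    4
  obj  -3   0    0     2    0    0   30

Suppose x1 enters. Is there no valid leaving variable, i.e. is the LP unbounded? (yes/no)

no

Column x1 has positive entries in row(s) 1, 3, 4, so the ratio test bounds it — not unbounded.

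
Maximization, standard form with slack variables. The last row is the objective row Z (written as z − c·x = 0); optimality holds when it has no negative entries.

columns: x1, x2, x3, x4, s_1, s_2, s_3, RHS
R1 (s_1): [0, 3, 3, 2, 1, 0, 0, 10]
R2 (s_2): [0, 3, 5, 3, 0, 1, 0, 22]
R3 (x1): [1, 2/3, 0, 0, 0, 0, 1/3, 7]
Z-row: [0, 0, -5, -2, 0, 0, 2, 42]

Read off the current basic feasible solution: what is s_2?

s_2 is basic (row 2); its value is the RHS of that row, 22.

22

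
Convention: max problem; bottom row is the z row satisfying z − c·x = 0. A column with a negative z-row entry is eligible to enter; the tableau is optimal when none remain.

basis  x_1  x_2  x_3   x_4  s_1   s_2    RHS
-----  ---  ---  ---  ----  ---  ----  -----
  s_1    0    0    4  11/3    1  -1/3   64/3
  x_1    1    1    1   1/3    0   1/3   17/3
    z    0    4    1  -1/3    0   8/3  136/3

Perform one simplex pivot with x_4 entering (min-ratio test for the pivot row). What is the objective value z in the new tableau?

Ratio test on column x_4 — row 1: (64/3)/(11/3) = 64/11; row 2: (17/3)/(1/3) = 17. Minimum is 64/11 at row 1 (s_1 leaves); pivot element 11/3.
Pivot on row 1; the z-row RHS becomes 136/3 − (-1/3)·(64/11) = 520/11.

520/11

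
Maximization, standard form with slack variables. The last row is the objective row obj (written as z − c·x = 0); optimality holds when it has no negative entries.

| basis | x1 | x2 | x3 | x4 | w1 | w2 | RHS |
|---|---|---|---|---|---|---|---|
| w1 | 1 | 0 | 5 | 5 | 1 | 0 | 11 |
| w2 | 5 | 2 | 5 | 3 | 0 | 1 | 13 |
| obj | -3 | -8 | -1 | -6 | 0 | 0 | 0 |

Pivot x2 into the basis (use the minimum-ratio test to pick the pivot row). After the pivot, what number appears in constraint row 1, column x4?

Ratio test on column x2 — row 1: entry 0 ≤ 0; row 2: 13/2 = 13/2. Minimum is 13/2 at row 2 (w2 leaves); pivot element 2.
Divide row 2 by 2; eliminate column x2 from the other rows.
Row 1 update in column x4: 5 − 0·(3/2) = 5.

5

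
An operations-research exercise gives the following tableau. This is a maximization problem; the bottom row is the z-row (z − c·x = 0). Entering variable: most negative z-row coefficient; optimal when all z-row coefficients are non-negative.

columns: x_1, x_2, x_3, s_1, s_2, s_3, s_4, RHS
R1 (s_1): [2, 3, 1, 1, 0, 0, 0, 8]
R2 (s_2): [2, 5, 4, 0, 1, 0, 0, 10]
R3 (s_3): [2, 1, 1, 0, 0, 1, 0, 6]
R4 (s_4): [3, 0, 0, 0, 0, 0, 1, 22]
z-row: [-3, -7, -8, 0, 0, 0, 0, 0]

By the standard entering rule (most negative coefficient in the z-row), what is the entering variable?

x_3

Negative z-row entries: x_1: -3, x_2: -7, x_3: -8.
The most negative is -8 in column x_3, so x_3 enters.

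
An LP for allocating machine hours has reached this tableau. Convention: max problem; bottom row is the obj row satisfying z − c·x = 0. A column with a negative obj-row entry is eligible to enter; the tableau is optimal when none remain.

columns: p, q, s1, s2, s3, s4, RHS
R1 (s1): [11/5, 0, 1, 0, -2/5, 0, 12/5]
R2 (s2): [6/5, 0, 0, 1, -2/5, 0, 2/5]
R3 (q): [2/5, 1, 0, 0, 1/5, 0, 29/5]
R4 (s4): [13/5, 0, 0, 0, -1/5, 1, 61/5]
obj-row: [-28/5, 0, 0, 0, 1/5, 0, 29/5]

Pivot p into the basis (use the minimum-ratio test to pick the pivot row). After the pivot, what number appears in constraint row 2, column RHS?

Ratio test on column p — row 1: (12/5)/(11/5) = 12/11; row 2: (2/5)/(6/5) = 1/3; row 3: (29/5)/(2/5) = 29/2; row 4: (61/5)/(13/5) = 61/13. Minimum is 1/3 at row 2 (s2 leaves); pivot element 6/5.
Divide row 2 by 6/5; eliminate column p from the other rows.
In the new row 2, the RHS entry is the old entry divided by the pivot: (2/5)/(6/5) = 1/3.

1/3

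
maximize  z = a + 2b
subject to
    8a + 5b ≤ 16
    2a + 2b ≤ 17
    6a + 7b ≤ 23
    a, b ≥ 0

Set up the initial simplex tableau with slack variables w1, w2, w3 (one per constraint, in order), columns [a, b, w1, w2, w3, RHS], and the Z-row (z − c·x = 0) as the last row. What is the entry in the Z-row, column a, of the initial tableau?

-1

The Z-row carries the negated objective coefficients: the a entry is -1.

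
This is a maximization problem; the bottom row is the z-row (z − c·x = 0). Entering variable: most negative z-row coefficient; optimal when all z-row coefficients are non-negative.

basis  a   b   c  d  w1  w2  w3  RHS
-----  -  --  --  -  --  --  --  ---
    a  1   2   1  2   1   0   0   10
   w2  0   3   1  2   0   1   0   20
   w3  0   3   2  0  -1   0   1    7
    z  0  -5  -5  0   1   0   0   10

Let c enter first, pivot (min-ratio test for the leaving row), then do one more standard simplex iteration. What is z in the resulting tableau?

Ratio test on column c — row 1: 10/1 = 10; row 2: 20/1 = 20; row 3: 7/2 = 7/2. Minimum is 7/2 at row 3 (w3 leaves); pivot element 2.
Pivot on row 3; the z-row RHS becomes 10 − (-5)·(7/2) = 55/2.
Next entering variable (most negative z-row entry -3/2): w1.
Ratio test on column w1 — row 1: (13/2)/(3/2) = 13/3; row 2: (33/2)/(1/2) = 33; row 3: entry -1/2 ≤ 0. Minimum is 13/3 at row 1 (a leaves); pivot element 3/2.
After the second pivot the z-row RHS is 55/2 − (-3/2)·(13/3) = 34.

34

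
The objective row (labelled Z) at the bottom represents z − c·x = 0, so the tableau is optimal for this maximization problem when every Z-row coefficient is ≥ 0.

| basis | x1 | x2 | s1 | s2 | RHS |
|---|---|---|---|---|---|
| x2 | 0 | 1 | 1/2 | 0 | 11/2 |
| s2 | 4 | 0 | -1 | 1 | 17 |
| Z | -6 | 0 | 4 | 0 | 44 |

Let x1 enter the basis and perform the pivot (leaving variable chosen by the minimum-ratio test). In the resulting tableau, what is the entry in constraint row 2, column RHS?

Ratio test on column x1 — row 1: entry 0 ≤ 0; row 2: 17/4 = 17/4. Minimum is 17/4 at row 2 (s2 leaves); pivot element 4.
Divide row 2 by 4; eliminate column x1 from the other rows.
In the new row 2, the RHS entry is the old entry divided by the pivot: 17/4 = 17/4.

17/4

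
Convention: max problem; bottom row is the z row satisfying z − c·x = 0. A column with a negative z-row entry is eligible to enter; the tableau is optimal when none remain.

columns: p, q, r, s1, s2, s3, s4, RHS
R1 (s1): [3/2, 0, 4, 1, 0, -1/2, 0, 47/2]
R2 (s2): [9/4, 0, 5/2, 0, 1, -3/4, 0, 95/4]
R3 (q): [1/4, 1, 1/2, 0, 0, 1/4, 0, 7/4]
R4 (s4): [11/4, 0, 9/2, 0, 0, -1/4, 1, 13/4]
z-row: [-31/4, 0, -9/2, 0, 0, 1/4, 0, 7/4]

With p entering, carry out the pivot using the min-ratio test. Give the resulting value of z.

Ratio test on column p — row 1: (47/2)/(3/2) = 47/3; row 2: (95/4)/(9/4) = 95/9; row 3: (7/4)/(1/4) = 7; row 4: (13/4)/(11/4) = 13/11. Minimum is 13/11 at row 4 (s4 leaves); pivot element 11/4.
Pivot on row 4; the z-row RHS becomes 7/4 − (-31/4)·(13/11) = 120/11.

120/11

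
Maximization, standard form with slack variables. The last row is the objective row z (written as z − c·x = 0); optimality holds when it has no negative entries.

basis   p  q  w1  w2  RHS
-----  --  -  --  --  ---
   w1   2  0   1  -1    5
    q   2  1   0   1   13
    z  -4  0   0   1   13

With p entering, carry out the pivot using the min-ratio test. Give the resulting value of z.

23

Ratio test on column p — row 1: 5/2 = 5/2; row 2: 13/2 = 13/2. Minimum is 5/2 at row 1 (w1 leaves); pivot element 2.
Pivot on row 1; the z-row RHS becomes 13 − (-4)·(5/2) = 23.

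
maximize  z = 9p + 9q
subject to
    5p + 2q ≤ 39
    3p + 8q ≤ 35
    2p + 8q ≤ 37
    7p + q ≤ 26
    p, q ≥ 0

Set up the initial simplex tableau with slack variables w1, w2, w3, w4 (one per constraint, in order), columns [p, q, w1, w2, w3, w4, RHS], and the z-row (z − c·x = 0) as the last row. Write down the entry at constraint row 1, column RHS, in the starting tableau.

The RHS of constraint 1 is b_1 = 39.

39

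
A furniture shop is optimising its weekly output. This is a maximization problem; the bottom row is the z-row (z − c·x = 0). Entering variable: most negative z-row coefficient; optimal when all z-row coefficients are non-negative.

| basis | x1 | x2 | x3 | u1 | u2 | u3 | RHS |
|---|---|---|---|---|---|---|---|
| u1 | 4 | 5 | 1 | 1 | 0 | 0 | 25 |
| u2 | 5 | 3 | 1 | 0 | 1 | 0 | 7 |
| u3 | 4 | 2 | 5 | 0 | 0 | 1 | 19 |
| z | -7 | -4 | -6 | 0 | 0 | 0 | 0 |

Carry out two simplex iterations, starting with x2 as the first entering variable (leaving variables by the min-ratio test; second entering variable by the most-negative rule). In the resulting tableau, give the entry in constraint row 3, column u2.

-2/13

Ratio test on column x2 — row 1: 25/5 = 5; row 2: 7/3 = 7/3; row 3: 19/2 = 19/2. Minimum is 7/3 at row 2 (u2 leaves); pivot element 3.
Divide row 2 by 3; eliminate column x2 from the other rows.
Second iteration: most negative z-row entry is -14/3 in column x3, so x3 enters.
Ratio test on column x3 — row 1: entry -2/3 ≤ 0; row 2: (7/3)/(1/3) = 7; row 3: (43/3)/(13/3) = 43/13. Minimum is 43/13 at row 3 (u3 leaves); pivot element 13/3.
Divide row 3 by 13/3; eliminate column x3 from the other rows.
After both pivots, the entry at constraint row 3, column u2 is -2/13.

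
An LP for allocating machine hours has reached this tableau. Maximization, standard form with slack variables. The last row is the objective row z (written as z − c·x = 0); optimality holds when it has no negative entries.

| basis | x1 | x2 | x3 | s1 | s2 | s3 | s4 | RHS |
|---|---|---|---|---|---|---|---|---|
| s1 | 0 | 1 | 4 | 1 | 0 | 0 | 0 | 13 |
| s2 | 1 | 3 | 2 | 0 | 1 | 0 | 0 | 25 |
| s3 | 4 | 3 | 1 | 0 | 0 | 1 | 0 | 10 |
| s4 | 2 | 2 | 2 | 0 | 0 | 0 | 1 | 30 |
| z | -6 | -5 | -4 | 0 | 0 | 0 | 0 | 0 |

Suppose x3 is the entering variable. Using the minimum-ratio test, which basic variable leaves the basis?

s1

Column x3 entries and ratios — s1: 13/4 = 13/4; s2: 25/2 = 25/2; s3: 10/1 = 10; s4: 30/2 = 15.
Smallest ratio is 13/4 in the row of s1, so s1 leaves.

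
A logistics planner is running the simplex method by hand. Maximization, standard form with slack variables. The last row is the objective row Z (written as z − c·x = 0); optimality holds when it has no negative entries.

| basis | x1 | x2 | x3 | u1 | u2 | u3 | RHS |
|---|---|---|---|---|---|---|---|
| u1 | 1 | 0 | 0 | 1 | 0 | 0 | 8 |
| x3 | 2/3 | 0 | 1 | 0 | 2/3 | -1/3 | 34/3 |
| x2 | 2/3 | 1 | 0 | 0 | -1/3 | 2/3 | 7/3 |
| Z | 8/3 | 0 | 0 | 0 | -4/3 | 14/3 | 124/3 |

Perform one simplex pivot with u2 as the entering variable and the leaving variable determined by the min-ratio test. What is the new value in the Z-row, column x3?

2

Ratio test on column u2 — row 1: entry 0 ≤ 0; row 2: (34/3)/(2/3) = 17; row 3: entry -1/3 ≤ 0. Minimum is 17 at row 2 (x3 leaves); pivot element 2/3.
Divide row 2 by 2/3; eliminate column u2 from the other rows.
Z-row update in column x3: 0 − (-4/3)·(3/2) = 2.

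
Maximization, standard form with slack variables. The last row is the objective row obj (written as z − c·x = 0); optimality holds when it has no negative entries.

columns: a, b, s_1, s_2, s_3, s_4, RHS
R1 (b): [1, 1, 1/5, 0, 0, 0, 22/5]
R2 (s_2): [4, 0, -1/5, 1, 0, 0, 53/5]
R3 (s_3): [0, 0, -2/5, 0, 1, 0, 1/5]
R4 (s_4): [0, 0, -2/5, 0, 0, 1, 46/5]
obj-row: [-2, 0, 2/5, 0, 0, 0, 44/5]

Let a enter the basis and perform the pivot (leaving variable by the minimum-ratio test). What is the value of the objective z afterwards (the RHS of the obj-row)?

141/10

Ratio test on column a — row 1: (22/5)/1 = 22/5; row 2: (53/5)/4 = 53/20; row 3: entry 0 ≤ 0; row 4: entry 0 ≤ 0. Minimum is 53/20 at row 2 (s_2 leaves); pivot element 4.
Pivot on row 2; the obj-row RHS becomes 44/5 − (-2)·(53/20) = 141/10.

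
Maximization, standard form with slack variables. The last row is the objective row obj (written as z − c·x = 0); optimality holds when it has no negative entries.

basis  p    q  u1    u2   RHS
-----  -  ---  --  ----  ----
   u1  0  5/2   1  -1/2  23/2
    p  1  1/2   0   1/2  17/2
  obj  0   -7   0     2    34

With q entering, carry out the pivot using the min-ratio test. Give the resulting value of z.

Ratio test on column q — row 1: (23/2)/(5/2) = 23/5; row 2: (17/2)/(1/2) = 17. Minimum is 23/5 at row 1 (u1 leaves); pivot element 5/2.
Pivot on row 1; the obj-row RHS becomes 34 − (-7)·(23/5) = 331/5.

331/5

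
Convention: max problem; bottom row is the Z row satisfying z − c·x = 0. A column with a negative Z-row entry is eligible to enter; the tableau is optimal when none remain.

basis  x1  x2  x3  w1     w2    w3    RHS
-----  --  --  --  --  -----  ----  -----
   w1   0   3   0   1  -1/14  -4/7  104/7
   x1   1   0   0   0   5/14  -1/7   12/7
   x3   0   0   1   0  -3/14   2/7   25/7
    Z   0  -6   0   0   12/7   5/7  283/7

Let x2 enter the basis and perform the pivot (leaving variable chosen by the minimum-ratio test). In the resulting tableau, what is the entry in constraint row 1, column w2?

Ratio test on column x2 — row 1: (104/7)/3 = 104/21; row 2: entry 0 ≤ 0; row 3: entry 0 ≤ 0. Minimum is 104/21 at row 1 (w1 leaves); pivot element 3.
Divide row 1 by 3; eliminate column x2 from the other rows.
In the new row 1, the w2 entry is the old entry divided by the pivot: (-1/14)/3 = -1/42.

-1/42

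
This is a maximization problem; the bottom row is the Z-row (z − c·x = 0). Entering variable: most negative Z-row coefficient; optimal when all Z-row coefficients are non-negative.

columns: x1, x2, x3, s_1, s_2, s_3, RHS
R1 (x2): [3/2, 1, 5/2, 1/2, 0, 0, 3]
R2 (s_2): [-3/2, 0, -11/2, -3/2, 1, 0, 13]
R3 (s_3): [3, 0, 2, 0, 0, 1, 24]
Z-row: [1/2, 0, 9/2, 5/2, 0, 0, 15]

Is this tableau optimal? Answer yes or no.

Every Z-row coefficient is ≥ 0, so the tableau is optimal.

yes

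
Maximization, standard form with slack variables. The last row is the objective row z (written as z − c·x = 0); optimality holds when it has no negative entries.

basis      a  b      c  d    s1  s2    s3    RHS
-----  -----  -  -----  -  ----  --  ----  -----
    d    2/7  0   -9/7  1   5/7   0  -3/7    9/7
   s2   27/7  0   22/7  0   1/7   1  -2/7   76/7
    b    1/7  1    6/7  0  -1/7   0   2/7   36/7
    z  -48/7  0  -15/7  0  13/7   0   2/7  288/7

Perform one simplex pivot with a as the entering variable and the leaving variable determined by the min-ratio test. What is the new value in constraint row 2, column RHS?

Ratio test on column a — row 1: (9/7)/(2/7) = 9/2; row 2: (76/7)/(27/7) = 76/27; row 3: (36/7)/(1/7) = 36. Minimum is 76/27 at row 2 (s2 leaves); pivot element 27/7.
Divide row 2 by 27/7; eliminate column a from the other rows.
In the new row 2, the RHS entry is the old entry divided by the pivot: (76/7)/(27/7) = 76/27.

76/27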